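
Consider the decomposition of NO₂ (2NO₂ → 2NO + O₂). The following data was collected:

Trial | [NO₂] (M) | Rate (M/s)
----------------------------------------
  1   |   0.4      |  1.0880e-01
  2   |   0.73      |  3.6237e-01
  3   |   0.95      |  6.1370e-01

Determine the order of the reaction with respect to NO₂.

second order (2)

Step 1: Compare trials to find order n where rate₂/rate₁ = ([NO₂]₂/[NO₂]₁)^n
Step 2: rate₂/rate₁ = 3.6237e-01/1.0880e-01 = 3.331
Step 3: [NO₂]₂/[NO₂]₁ = 0.73/0.4 = 1.825
Step 4: n = ln(3.331)/ln(1.825) = 2.00 ≈ 2
Step 5: The reaction is second order in NO₂.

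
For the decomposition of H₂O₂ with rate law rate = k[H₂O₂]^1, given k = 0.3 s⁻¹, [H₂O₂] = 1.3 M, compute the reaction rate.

0.39 M/s

Step 1: Identify the rate law: rate = k[H₂O₂]^1
Step 2: Substitute values: rate = 0.3 × (1.3)^1
Step 3: Calculate: rate = 0.3 × 1.3 = 0.39 M/s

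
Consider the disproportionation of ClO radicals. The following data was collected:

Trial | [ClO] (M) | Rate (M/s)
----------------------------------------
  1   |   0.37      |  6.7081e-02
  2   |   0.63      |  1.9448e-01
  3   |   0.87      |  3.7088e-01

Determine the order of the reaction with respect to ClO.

second order (2)

Step 1: Compare trials to find order n where rate₂/rate₁ = ([ClO]₂/[ClO]₁)^n
Step 2: rate₂/rate₁ = 1.9448e-01/6.7081e-02 = 2.899
Step 3: [ClO]₂/[ClO]₁ = 0.63/0.37 = 1.703
Step 4: n = ln(2.899)/ln(1.703) = 2.00 ≈ 2
Step 5: The reaction is second order in ClO.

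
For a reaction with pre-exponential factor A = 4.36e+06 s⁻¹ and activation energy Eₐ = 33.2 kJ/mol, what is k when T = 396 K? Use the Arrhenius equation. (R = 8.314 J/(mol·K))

1.82e+02 s⁻¹

Step 1: Use the Arrhenius equation: k = A × exp(-Eₐ/RT)
Step 2: Convert Eₐ to J/mol: 33.2 kJ/mol = 33200 J/mol
Step 3: Calculate the exponent: -Eₐ/(RT) = -33200/(8.314 × 396) = -10.08400
Step 4: k = 4.36e+06 × exp(-10.08400)
Step 5: k = 4.36e+06 × 4.17421e-05 = 1.8200e+02 s⁻¹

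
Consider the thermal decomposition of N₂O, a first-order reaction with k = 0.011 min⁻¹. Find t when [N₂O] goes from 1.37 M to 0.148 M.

202.3 min

Step 1: For first-order: t = ln([N₂O]₀/[N₂O])/k
Step 2: t = ln(1.37/0.148)/0.011
Step 3: t = ln(9.257)/0.011
Step 4: t = 2.225/0.011 = 202.3 min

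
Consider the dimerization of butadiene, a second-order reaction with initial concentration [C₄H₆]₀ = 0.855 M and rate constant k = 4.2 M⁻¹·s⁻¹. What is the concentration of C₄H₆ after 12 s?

0.01939 M

Step 1: For a second-order reaction: 1/[C₄H₆] = 1/[C₄H₆]₀ + kt
Step 2: 1/[C₄H₆] = 1/0.855 + 4.2 × 12
Step 3: 1/[C₄H₆] = 1.17 + 50.4 = 51.57
Step 4: [C₄H₆] = 1/51.57 = 0.01939 M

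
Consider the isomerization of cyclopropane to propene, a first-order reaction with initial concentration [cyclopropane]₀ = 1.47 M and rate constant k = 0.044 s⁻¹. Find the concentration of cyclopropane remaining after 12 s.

0.867 M

Step 1: For a first-order reaction: [cyclopropane] = [cyclopropane]₀ × e^(-kt)
Step 2: [cyclopropane] = 1.47 × e^(-0.044 × 12)
Step 3: [cyclopropane] = 1.47 × e^(-0.528)
Step 4: [cyclopropane] = 1.47 × 0.589783 = 0.867 M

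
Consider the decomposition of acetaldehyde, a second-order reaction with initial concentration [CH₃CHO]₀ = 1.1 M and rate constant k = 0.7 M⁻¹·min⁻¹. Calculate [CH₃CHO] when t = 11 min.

0.1162 M

Step 1: For a second-order reaction: 1/[CH₃CHO] = 1/[CH₃CHO]₀ + kt
Step 2: 1/[CH₃CHO] = 1/1.1 + 0.7 × 11
Step 3: 1/[CH₃CHO] = 0.9091 + 7.7 = 8.609
Step 4: [CH₃CHO] = 1/8.609 = 0.1162 M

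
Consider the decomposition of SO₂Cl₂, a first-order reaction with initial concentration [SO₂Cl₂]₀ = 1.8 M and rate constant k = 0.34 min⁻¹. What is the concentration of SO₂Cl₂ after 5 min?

0.3288 M

Step 1: For a first-order reaction: [SO₂Cl₂] = [SO₂Cl₂]₀ × e^(-kt)
Step 2: [SO₂Cl₂] = 1.8 × e^(-0.34 × 5)
Step 3: [SO₂Cl₂] = 1.8 × e^(-1.7)
Step 4: [SO₂Cl₂] = 1.8 × 0.182684 = 0.3288 M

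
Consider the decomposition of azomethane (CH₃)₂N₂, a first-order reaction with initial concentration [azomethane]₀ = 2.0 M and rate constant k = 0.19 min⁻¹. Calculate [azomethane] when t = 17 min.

0.07911 M

Step 1: For a first-order reaction: [azomethane] = [azomethane]₀ × e^(-kt)
Step 2: [azomethane] = 2.0 × e^(-0.19 × 17)
Step 3: [azomethane] = 2.0 × e^(-3.23)
Step 4: [azomethane] = 2.0 × 0.0395575 = 0.07911 M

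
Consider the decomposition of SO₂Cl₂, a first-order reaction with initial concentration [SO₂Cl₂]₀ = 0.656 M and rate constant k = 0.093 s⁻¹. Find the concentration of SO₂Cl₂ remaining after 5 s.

0.4121 M

Step 1: For a first-order reaction: [SO₂Cl₂] = [SO₂Cl₂]₀ × e^(-kt)
Step 2: [SO₂Cl₂] = 0.656 × e^(-0.093 × 5)
Step 3: [SO₂Cl₂] = 0.656 × e^(-0.465)
Step 4: [SO₂Cl₂] = 0.656 × 0.628135 = 0.4121 M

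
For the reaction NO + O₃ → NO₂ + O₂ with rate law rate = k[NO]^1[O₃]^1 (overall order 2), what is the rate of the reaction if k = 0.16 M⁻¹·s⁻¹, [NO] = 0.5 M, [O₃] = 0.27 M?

0.0216 M/s

Step 1: The rate law is rate = k[NO]^1[O₃]^1, overall order = 1+1 = 2
Step 2: Substitute values: rate = 0.16 × (0.5)^1 × (0.27)^1
Step 3: rate = 0.16 × 0.5 × 0.27 = 0.0216 M/s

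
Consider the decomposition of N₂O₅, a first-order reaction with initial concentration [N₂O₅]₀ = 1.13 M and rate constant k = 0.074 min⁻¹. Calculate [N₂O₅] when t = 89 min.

0.001559 M

Step 1: For a first-order reaction: [N₂O₅] = [N₂O₅]₀ × e^(-kt)
Step 2: [N₂O₅] = 1.13 × e^(-0.074 × 89)
Step 3: [N₂O₅] = 1.13 × e^(-6.586)
Step 4: [N₂O₅] = 1.13 × 0.00137955 = 0.001559 M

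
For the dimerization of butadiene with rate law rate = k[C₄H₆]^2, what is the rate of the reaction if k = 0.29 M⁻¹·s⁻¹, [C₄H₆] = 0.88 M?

0.2246 M/s

Step 1: Identify the rate law: rate = k[C₄H₆]^2
Step 2: Substitute values: rate = 0.29 × (0.88)^2
Step 3: Calculate: rate = 0.29 × 0.7744 = 0.224576 M/s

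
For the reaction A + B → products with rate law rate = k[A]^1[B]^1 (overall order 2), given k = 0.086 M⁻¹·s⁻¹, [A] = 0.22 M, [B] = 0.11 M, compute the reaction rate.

0.002081 M/s

Step 1: The rate law is rate = k[A]^1[B]^1, overall order = 1+1 = 2
Step 2: Substitute values: rate = 0.086 × (0.22)^1 × (0.11)^1
Step 3: rate = 0.086 × 0.22 × 0.11 = 0.0020812 M/s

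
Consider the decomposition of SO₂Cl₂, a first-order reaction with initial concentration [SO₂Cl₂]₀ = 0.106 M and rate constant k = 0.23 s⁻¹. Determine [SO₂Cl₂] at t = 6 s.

0.02667 M

Step 1: For a first-order reaction: [SO₂Cl₂] = [SO₂Cl₂]₀ × e^(-kt)
Step 2: [SO₂Cl₂] = 0.106 × e^(-0.23 × 6)
Step 3: [SO₂Cl₂] = 0.106 × e^(-1.38)
Step 4: [SO₂Cl₂] = 0.106 × 0.251579 = 0.02667 M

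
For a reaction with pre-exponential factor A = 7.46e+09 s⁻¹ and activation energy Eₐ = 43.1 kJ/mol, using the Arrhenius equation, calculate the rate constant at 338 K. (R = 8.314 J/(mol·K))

1.63e+03 s⁻¹

Step 1: Use the Arrhenius equation: k = A × exp(-Eₐ/RT)
Step 2: Convert Eₐ to J/mol: 43.1 kJ/mol = 43100 J/mol
Step 3: Calculate the exponent: -Eₐ/(RT) = -43100/(8.314 × 338) = -15.33736
Step 4: k = 7.46e+09 × exp(-15.33736)
Step 5: k = 7.46e+09 × 2.18308e-07 = 1.6286e+03 s⁻¹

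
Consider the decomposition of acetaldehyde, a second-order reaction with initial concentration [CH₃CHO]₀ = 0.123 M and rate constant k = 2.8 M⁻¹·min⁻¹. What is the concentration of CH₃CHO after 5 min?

0.04519 M

Step 1: For a second-order reaction: 1/[CH₃CHO] = 1/[CH₃CHO]₀ + kt
Step 2: 1/[CH₃CHO] = 1/0.123 + 2.8 × 5
Step 3: 1/[CH₃CHO] = 8.13 + 14 = 22.13
Step 4: [CH₃CHO] = 1/22.13 = 0.04519 M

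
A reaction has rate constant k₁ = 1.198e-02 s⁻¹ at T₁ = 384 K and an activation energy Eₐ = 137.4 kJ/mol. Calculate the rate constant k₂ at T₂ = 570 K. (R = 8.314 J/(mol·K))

1.505e+04 s⁻¹

Step 1: Use the two-temperature Arrhenius form: ln(k₂/k₁) = -Eₐ/R × (1/T₂ - 1/T₁)
Step 2: Convert Eₐ to J/mol: 137.4 kJ/mol = 137400 J/mol
Step 3: 1/T₂ - 1/T₁ = 1/570 - 1/384 = -8.497807e-04 K⁻¹
Step 4: ln(k₂/k₁) = -137400/8.314 × -8.497807e-04 = 14.04377
Step 5: k₂ = k₁ × exp(14.04377) = 1.198e-02 × 1.25641e+06 = 1.505e+04 s⁻¹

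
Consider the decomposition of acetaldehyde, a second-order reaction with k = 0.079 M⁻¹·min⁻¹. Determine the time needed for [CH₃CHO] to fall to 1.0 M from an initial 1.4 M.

3.617 min

Step 1: For second-order: t = (1/[CH₃CHO] - 1/[CH₃CHO]₀)/k
Step 2: t = (1/1.0 - 1/1.4)/0.079
Step 3: t = (1 - 0.7143)/0.079
Step 4: t = 0.2857/0.079 = 3.617 min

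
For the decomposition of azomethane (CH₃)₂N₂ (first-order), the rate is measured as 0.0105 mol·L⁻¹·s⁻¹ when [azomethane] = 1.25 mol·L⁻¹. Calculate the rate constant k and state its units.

0.0084 s⁻¹

Step 1: rate = k[azomethane]^1, so k = rate / [azomethane]^1.
Step 2: k = 0.0105 / (1.25)^1 = 0.0105 / 1.25.
Step 3: k = 0.0084 s⁻¹.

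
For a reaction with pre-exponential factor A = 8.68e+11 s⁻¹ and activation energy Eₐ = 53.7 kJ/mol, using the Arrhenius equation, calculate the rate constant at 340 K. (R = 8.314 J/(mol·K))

4.88e+03 s⁻¹

Step 1: Use the Arrhenius equation: k = A × exp(-Eₐ/RT)
Step 2: Convert Eₐ to J/mol: 53.7 kJ/mol = 53700 J/mol
Step 3: Calculate the exponent: -Eₐ/(RT) = -53700/(8.314 × 340) = -18.99701
Step 4: k = 8.68e+11 × exp(-18.99701)
Step 5: k = 8.68e+11 × 5.61957e-09 = 4.8778e+03 s⁻¹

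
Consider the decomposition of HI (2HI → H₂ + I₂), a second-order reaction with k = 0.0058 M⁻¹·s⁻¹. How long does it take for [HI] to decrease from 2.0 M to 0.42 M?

324.3 s

Step 1: For second-order: t = (1/[HI] - 1/[HI]₀)/k
Step 2: t = (1/0.42 - 1/2.0)/0.0058
Step 3: t = (2.381 - 0.5)/0.0058
Step 4: t = 1.881/0.0058 = 324.3 s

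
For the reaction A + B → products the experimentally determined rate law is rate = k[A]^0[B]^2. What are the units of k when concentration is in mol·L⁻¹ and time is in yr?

(mol·L⁻¹)⁻¹·yr⁻¹

Step 1: Overall order = 0 + 2 = 2.
Step 2: rate has units mol·L⁻¹·yr⁻¹; [A]^0[B]^2 has units (mol·L⁻¹)^2.
Step 3: k = rate/([A]^0[B]^2), so units of k = (mol·L⁻¹)^(1-2)·yr⁻¹ = (mol·L⁻¹)⁻¹·yr⁻¹.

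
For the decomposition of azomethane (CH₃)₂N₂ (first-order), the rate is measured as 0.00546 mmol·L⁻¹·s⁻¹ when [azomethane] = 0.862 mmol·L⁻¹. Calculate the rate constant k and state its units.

0.006334 s⁻¹

Step 1: rate = k[azomethane]^1, so k = rate / [azomethane]^1.
Step 2: k = 0.00546 / (0.862)^1 = 0.00546 / 0.862.
Step 3: k = 0.006334 s⁻¹.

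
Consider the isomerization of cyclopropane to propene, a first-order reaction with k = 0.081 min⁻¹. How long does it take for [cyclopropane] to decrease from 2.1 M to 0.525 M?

17.11 min

Step 1: For first-order: t = ln([cyclopropane]₀/[cyclopropane])/k
Step 2: t = ln(2.1/0.525)/0.081
Step 3: t = ln(4)/0.081
Step 4: t = 1.386/0.081 = 17.11 min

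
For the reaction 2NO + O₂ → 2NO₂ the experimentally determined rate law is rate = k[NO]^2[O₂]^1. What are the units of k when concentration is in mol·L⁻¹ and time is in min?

(mol·L⁻¹)⁻²·min⁻¹

Step 1: Overall order = 2 + 1 = 3.
Step 2: rate has units mol·L⁻¹·min⁻¹; [NO]^2[O₂]^1 has units (mol·L⁻¹)^3.
Step 3: k = rate/([NO]^2[O₂]^1), so units of k = (mol·L⁻¹)^(1-3)·min⁻¹ = (mol·L⁻¹)⁻²·min⁻¹.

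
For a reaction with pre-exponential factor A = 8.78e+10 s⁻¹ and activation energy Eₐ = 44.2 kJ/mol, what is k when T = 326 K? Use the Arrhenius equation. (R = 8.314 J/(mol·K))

7.26e+03 s⁻¹

Step 1: Use the Arrhenius equation: k = A × exp(-Eₐ/RT)
Step 2: Convert Eₐ to J/mol: 44.2 kJ/mol = 44200 J/mol
Step 3: Calculate the exponent: -Eₐ/(RT) = -44200/(8.314 × 326) = -16.30777
Step 4: k = 8.78e+10 × exp(-16.30777)
Step 5: k = 8.78e+10 × 8.27228e-08 = 7.2631e+03 s⁻¹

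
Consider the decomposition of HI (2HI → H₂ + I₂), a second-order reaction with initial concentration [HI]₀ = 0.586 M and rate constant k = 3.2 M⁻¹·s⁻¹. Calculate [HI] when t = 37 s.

0.008326 M

Step 1: For a second-order reaction: 1/[HI] = 1/[HI]₀ + kt
Step 2: 1/[HI] = 1/0.586 + 3.2 × 37
Step 3: 1/[HI] = 1.706 + 118.4 = 120.1
Step 4: [HI] = 1/120.1 = 0.008326 M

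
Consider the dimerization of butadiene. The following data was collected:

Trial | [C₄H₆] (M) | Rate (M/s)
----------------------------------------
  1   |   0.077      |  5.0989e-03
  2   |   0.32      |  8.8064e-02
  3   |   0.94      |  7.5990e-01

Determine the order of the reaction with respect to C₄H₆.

second order (2)

Step 1: Compare trials to find order n where rate₂/rate₁ = ([C₄H₆]₂/[C₄H₆]₁)^n
Step 2: rate₂/rate₁ = 8.8064e-02/5.0989e-03 = 17.27
Step 3: [C₄H₆]₂/[C₄H₆]₁ = 0.32/0.077 = 4.156
Step 4: n = ln(17.27)/ln(4.156) = 2.00 ≈ 2
Step 5: The reaction is second order in C₄H₆.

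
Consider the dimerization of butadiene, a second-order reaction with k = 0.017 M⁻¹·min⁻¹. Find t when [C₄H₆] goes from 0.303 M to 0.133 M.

248.1 min

Step 1: For second-order: t = (1/[C₄H₆] - 1/[C₄H₆]₀)/k
Step 2: t = (1/0.133 - 1/0.303)/0.017
Step 3: t = (7.519 - 3.3)/0.017
Step 4: t = 4.218/0.017 = 248.1 min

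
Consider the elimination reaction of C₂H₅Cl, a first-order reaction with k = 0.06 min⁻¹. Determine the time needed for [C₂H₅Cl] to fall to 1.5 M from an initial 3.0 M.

11.55 min

Step 1: For first-order: t = ln([C₂H₅Cl]₀/[C₂H₅Cl])/k
Step 2: t = ln(3.0/1.5)/0.06
Step 3: t = ln(2)/0.06
Step 4: t = 0.6931/0.06 = 11.55 min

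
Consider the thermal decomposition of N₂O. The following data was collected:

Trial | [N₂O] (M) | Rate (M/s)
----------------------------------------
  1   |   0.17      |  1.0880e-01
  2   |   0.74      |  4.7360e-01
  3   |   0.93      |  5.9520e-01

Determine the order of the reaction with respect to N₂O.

first order (1)

Step 1: Compare trials to find order n where rate₂/rate₁ = ([N₂O]₂/[N₂O]₁)^n
Step 2: rate₂/rate₁ = 4.7360e-01/1.0880e-01 = 4.353
Step 3: [N₂O]₂/[N₂O]₁ = 0.74/0.17 = 4.353
Step 4: n = ln(4.353)/ln(4.353) = 1.00 ≈ 1
Step 5: The reaction is first order in N₂O.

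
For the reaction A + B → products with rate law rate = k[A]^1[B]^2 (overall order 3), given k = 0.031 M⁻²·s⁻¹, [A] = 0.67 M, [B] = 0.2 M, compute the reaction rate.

0.0008308 M/s

Step 1: The rate law is rate = k[A]^1[B]^2, overall order = 1+2 = 3
Step 2: Substitute values: rate = 0.031 × (0.67)^1 × (0.2)^2
Step 3: rate = 0.031 × 0.67 × 0.04 = 0.0008308 M/s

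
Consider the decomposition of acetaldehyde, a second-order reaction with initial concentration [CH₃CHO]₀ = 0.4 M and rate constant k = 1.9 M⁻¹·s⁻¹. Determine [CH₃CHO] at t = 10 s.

0.04651 M

Step 1: For a second-order reaction: 1/[CH₃CHO] = 1/[CH₃CHO]₀ + kt
Step 2: 1/[CH₃CHO] = 1/0.4 + 1.9 × 10
Step 3: 1/[CH₃CHO] = 2.5 + 19 = 21.5
Step 4: [CH₃CHO] = 1/21.5 = 0.04651 M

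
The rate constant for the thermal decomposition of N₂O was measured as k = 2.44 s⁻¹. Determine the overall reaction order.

first order (1)

Step 1: The units of k for an nth-order reaction are (concentration)^(1-n)·(time)⁻¹.
Step 2: Here k has units s⁻¹, so the concentration exponent is 0.
Step 3: 1 - n = 0 ⇒ n = 1. The reaction is first order.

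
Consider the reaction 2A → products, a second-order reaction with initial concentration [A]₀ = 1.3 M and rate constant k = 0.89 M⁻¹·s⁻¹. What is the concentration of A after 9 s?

0.1139 M

Step 1: For a second-order reaction: 1/[A] = 1/[A]₀ + kt
Step 2: 1/[A] = 1/1.3 + 0.89 × 9
Step 3: 1/[A] = 0.7692 + 8.01 = 8.779
Step 4: [A] = 1/8.779 = 0.1139 M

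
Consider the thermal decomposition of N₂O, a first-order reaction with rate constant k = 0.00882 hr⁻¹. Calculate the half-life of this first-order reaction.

78.59 hr

Step 1: For a first-order reaction, t₁/₂ = ln(2)/k
Step 2: t₁/₂ = ln(2)/0.00882
Step 3: t₁/₂ = 0.6931/0.00882 = 78.59 hr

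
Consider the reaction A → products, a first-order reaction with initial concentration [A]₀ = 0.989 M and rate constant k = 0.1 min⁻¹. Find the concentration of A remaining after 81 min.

0.0003002 M

Step 1: For a first-order reaction: [A] = [A]₀ × e^(-kt)
Step 2: [A] = 0.989 × e^(-0.1 × 81)
Step 3: [A] = 0.989 × e^(-8.1)
Step 4: [A] = 0.989 × 0.000303539 = 0.0003002 M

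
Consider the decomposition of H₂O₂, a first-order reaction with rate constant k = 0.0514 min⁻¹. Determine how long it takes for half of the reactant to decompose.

13.49 min

Step 1: For a first-order reaction, t₁/₂ = ln(2)/k
Step 2: t₁/₂ = ln(2)/0.0514
Step 3: t₁/₂ = 0.6931/0.0514 = 13.49 min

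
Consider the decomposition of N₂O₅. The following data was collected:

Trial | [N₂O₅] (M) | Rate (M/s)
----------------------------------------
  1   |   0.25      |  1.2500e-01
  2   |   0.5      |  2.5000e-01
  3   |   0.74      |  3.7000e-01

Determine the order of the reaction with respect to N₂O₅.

first order (1)

Step 1: Compare trials to find order n where rate₂/rate₁ = ([N₂O₅]₂/[N₂O₅]₁)^n
Step 2: rate₂/rate₁ = 2.5000e-01/1.2500e-01 = 2
Step 3: [N₂O₅]₂/[N₂O₅]₁ = 0.5/0.25 = 2
Step 4: n = ln(2)/ln(2) = 1.00 ≈ 1
Step 5: The reaction is first order in N₂O₅.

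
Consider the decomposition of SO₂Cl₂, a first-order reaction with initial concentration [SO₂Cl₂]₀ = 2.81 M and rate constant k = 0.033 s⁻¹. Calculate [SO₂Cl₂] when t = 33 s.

0.9457 M

Step 1: For a first-order reaction: [SO₂Cl₂] = [SO₂Cl₂]₀ × e^(-kt)
Step 2: [SO₂Cl₂] = 2.81 × e^(-0.033 × 33)
Step 3: [SO₂Cl₂] = 2.81 × e^(-1.089)
Step 4: [SO₂Cl₂] = 2.81 × 0.336553 = 0.9457 M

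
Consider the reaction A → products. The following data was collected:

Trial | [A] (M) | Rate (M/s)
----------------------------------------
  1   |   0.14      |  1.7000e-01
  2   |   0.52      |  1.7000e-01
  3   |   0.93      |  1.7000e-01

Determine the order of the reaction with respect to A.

zeroth order (0)

Step 1: Compare trials - when concentration changes, rate stays constant.
Step 2: rate₂/rate₁ = 1.7000e-01/1.7000e-01 = 1
Step 3: [A]₂/[A]₁ = 0.52/0.14 = 3.714
Step 4: Since rate ratio ≈ (conc ratio)^0, the reaction is zeroth order.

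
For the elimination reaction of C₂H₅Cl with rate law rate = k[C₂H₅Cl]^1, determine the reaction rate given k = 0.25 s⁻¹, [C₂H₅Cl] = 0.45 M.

0.1125 M/s

Step 1: Identify the rate law: rate = k[C₂H₅Cl]^1
Step 2: Substitute values: rate = 0.25 × (0.45)^1
Step 3: Calculate: rate = 0.25 × 0.45 = 0.1125 M/s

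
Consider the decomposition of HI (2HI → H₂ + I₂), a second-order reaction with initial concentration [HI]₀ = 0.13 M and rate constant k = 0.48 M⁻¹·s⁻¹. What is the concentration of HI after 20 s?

0.05783 M

Step 1: For a second-order reaction: 1/[HI] = 1/[HI]₀ + kt
Step 2: 1/[HI] = 1/0.13 + 0.48 × 20
Step 3: 1/[HI] = 7.692 + 9.6 = 17.29
Step 4: [HI] = 1/17.29 = 0.05783 M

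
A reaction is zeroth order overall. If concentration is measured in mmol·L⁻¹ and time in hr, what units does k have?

mmol·L⁻¹·hr⁻¹

Step 1: For overall order n, rate = k × (concentration)^n.
Step 2: Rate has units mmol·L⁻¹·hr⁻¹; concentration term has units (mmol·L⁻¹)^0.
Step 3: k = rate / (concentration)^n, so units of k = (mmol·L⁻¹)^(1-0)·hr⁻¹ = mmol·L⁻¹·hr⁻¹.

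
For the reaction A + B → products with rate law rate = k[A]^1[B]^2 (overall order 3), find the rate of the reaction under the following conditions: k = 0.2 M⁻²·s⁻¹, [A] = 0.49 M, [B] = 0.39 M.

0.01491 M/s

Step 1: The rate law is rate = k[A]^1[B]^2, overall order = 1+2 = 3
Step 2: Substitute values: rate = 0.2 × (0.49)^1 × (0.39)^2
Step 3: rate = 0.2 × 0.49 × 0.1521 = 0.0149058 M/s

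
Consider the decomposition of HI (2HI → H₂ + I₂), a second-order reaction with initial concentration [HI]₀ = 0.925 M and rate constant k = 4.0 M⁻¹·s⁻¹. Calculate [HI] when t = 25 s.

0.009893 M

Step 1: For a second-order reaction: 1/[HI] = 1/[HI]₀ + kt
Step 2: 1/[HI] = 1/0.925 + 4.0 × 25
Step 3: 1/[HI] = 1.081 + 100 = 101.1
Step 4: [HI] = 1/101.1 = 0.009893 M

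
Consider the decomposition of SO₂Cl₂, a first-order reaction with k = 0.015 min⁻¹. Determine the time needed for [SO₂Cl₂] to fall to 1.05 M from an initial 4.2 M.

92.42 min

Step 1: For first-order: t = ln([SO₂Cl₂]₀/[SO₂Cl₂])/k
Step 2: t = ln(4.2/1.05)/0.015
Step 3: t = ln(4)/0.015
Step 4: t = 1.386/0.015 = 92.42 min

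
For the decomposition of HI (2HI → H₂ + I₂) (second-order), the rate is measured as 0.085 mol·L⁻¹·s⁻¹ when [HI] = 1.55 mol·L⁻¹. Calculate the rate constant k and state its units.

0.03538 (mol·L⁻¹)⁻¹·s⁻¹

Step 1: rate = k[HI]^2, so k = rate / [HI]^2.
Step 2: k = 0.085 / (1.55)^2 = 0.085 / 2.403.
Step 3: k = 0.03538 (mol·L⁻¹)⁻¹·s⁻¹.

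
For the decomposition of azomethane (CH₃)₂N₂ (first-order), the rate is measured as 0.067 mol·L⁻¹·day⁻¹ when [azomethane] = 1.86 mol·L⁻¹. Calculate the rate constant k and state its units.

0.03602 day⁻¹

Step 1: rate = k[azomethane]^1, so k = rate / [azomethane]^1.
Step 2: k = 0.067 / (1.86)^1 = 0.067 / 1.86.
Step 3: k = 0.03602 day⁻¹.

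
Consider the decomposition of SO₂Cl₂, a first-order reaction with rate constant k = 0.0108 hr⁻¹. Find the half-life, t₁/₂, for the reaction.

64.18 hr

Step 1: For a first-order reaction, t₁/₂ = ln(2)/k
Step 2: t₁/₂ = ln(2)/0.0108
Step 3: t₁/₂ = 0.6931/0.0108 = 64.18 hr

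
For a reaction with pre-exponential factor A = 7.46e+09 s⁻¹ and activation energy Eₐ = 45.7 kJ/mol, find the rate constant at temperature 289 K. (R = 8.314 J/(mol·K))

4.10e+01 s⁻¹

Step 1: Use the Arrhenius equation: k = A × exp(-Eₐ/RT)
Step 2: Convert Eₐ to J/mol: 45.7 kJ/mol = 45700 J/mol
Step 3: Calculate the exponent: -Eₐ/(RT) = -45700/(8.314 × 289) = -19.01990
Step 4: k = 7.46e+09 × exp(-19.01990)
Step 5: k = 7.46e+09 × 5.49240e-09 = 4.0973e+01 s⁻¹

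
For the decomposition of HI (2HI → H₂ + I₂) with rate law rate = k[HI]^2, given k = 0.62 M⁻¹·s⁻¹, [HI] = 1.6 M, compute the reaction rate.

1.587 M/s

Step 1: Identify the rate law: rate = k[HI]^2
Step 2: Substitute values: rate = 0.62 × (1.6)^2
Step 3: Calculate: rate = 0.62 × 2.56 = 1.5872 M/s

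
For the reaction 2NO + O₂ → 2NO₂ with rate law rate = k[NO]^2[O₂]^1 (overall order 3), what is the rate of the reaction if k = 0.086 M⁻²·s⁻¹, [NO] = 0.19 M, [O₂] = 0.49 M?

0.001521 M/s

Step 1: The rate law is rate = k[NO]^2[O₂]^1, overall order = 2+1 = 3
Step 2: Substitute values: rate = 0.086 × (0.19)^2 × (0.49)^1
Step 3: rate = 0.086 × 0.0361 × 0.49 = 0.00152125 M/s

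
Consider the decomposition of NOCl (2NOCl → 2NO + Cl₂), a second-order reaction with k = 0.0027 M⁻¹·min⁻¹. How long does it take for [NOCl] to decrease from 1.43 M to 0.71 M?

262.6 min

Step 1: For second-order: t = (1/[NOCl] - 1/[NOCl]₀)/k
Step 2: t = (1/0.71 - 1/1.43)/0.0027
Step 3: t = (1.408 - 0.6993)/0.0027
Step 4: t = 0.7092/0.0027 = 262.6 min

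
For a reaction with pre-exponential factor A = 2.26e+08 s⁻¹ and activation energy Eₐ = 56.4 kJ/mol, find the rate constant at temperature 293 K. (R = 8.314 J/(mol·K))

1.99e-02 s⁻¹

Step 1: Use the Arrhenius equation: k = A × exp(-Eₐ/RT)
Step 2: Convert Eₐ to J/mol: 56.4 kJ/mol = 56400 J/mol
Step 3: Calculate the exponent: -Eₐ/(RT) = -56400/(8.314 × 293) = -23.15269
Step 4: k = 2.26e+08 × exp(-23.15269)
Step 5: k = 2.26e+08 × 8.80875e-11 = 1.9908e-02 s⁻¹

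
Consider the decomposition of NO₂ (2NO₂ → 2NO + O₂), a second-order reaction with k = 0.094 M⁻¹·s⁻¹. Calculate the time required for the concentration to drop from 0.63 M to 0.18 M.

42.22 s

Step 1: For second-order: t = (1/[NO₂] - 1/[NO₂]₀)/k
Step 2: t = (1/0.18 - 1/0.63)/0.094
Step 3: t = (5.556 - 1.587)/0.094
Step 4: t = 3.968/0.094 = 42.22 s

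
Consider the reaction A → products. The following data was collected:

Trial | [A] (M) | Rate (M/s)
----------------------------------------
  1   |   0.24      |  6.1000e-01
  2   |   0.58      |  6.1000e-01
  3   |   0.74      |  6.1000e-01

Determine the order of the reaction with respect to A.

zeroth order (0)

Step 1: Compare trials - when concentration changes, rate stays constant.
Step 2: rate₂/rate₁ = 6.1000e-01/6.1000e-01 = 1
Step 3: [A]₂/[A]₁ = 0.58/0.24 = 2.417
Step 4: Since rate ratio ≈ (conc ratio)^0, the reaction is zeroth order.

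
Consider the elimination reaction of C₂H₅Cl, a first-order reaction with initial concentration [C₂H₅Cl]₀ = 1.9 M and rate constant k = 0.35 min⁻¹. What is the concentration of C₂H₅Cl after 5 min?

0.3302 M

Step 1: For a first-order reaction: [C₂H₅Cl] = [C₂H₅Cl]₀ × e^(-kt)
Step 2: [C₂H₅Cl] = 1.9 × e^(-0.35 × 5)
Step 3: [C₂H₅Cl] = 1.9 × e^(-1.75)
Step 4: [C₂H₅Cl] = 1.9 × 0.173774 = 0.3302 M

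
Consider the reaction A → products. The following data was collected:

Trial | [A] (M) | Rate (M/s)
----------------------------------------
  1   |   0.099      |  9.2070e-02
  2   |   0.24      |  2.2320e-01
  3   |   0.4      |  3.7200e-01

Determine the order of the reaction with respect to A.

first order (1)

Step 1: Compare trials to find order n where rate₂/rate₁ = ([A]₂/[A]₁)^n
Step 2: rate₂/rate₁ = 2.2320e-01/9.2070e-02 = 2.424
Step 3: [A]₂/[A]₁ = 0.24/0.099 = 2.424
Step 4: n = ln(2.424)/ln(2.424) = 1.00 ≈ 1
Step 5: The reaction is first order in A.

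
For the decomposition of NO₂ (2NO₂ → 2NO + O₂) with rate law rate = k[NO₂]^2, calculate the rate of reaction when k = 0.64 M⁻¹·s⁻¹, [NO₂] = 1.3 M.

1.082 M/s

Step 1: Identify the rate law: rate = k[NO₂]^2
Step 2: Substitute values: rate = 0.64 × (1.3)^2
Step 3: Calculate: rate = 0.64 × 1.69 = 1.0816 M/s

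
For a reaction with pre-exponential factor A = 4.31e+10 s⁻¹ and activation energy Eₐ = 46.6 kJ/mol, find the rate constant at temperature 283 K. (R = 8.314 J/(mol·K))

1.08e+02 s⁻¹

Step 1: Use the Arrhenius equation: k = A × exp(-Eₐ/RT)
Step 2: Convert Eₐ to J/mol: 46.6 kJ/mol = 46600 J/mol
Step 3: Calculate the exponent: -Eₐ/(RT) = -46600/(8.314 × 283) = -19.80567
Step 4: k = 4.31e+10 × exp(-19.80567)
Step 5: k = 4.31e+10 × 2.50326e-09 = 1.0789e+02 s⁻¹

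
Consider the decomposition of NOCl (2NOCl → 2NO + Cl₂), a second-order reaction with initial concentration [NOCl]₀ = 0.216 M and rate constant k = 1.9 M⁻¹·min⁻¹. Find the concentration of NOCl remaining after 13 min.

0.0341 M

Step 1: For a second-order reaction: 1/[NOCl] = 1/[NOCl]₀ + kt
Step 2: 1/[NOCl] = 1/0.216 + 1.9 × 13
Step 3: 1/[NOCl] = 4.63 + 24.7 = 29.33
Step 4: [NOCl] = 1/29.33 = 0.0341 M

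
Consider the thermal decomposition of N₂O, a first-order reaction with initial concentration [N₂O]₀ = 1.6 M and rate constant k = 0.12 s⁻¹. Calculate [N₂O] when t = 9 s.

0.5434 M

Step 1: For a first-order reaction: [N₂O] = [N₂O]₀ × e^(-kt)
Step 2: [N₂O] = 1.6 × e^(-0.12 × 9)
Step 3: [N₂O] = 1.6 × e^(-1.08)
Step 4: [N₂O] = 1.6 × 0.339596 = 0.5434 M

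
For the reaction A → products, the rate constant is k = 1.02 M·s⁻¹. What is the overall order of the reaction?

zeroth order (0)

Step 1: The units of k for an nth-order reaction are (concentration)^(1-n)·(time)⁻¹.
Step 2: Here k has units M·s⁻¹, so the concentration exponent is 1.
Step 3: 1 - n = 1 ⇒ n = 0. The reaction is zeroth order.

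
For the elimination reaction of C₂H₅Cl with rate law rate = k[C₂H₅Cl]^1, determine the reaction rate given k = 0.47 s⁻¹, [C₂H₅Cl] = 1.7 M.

0.799 M/s

Step 1: Identify the rate law: rate = k[C₂H₅Cl]^1
Step 2: Substitute values: rate = 0.47 × (1.7)^1
Step 3: Calculate: rate = 0.47 × 1.7 = 0.799 M/s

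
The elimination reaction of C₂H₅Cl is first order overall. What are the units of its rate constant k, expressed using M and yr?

yr⁻¹

Step 1: For overall order n, rate = k × (concentration)^n.
Step 2: Rate has units M·yr⁻¹; concentration term has units M^1.
Step 3: k = rate / (concentration)^n, so units of k = M^(1-1)·yr⁻¹ = yr⁻¹.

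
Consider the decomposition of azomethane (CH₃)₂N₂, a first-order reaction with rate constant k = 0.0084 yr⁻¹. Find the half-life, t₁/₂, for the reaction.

82.52 yr

Step 1: For a first-order reaction, t₁/₂ = ln(2)/k
Step 2: t₁/₂ = ln(2)/0.0084
Step 3: t₁/₂ = 0.6931/0.0084 = 82.52 yr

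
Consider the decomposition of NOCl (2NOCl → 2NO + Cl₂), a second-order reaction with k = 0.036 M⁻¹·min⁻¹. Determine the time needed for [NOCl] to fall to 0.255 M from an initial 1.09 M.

83.45 min

Step 1: For second-order: t = (1/[NOCl] - 1/[NOCl]₀)/k
Step 2: t = (1/0.255 - 1/1.09)/0.036
Step 3: t = (3.922 - 0.9174)/0.036
Step 4: t = 3.004/0.036 = 83.45 min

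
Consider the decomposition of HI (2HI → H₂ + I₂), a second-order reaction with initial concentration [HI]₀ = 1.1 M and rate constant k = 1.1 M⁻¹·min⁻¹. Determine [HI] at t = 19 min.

0.04585 M

Step 1: For a second-order reaction: 1/[HI] = 1/[HI]₀ + kt
Step 2: 1/[HI] = 1/1.1 + 1.1 × 19
Step 3: 1/[HI] = 0.9091 + 20.9 = 21.81
Step 4: [HI] = 1/21.81 = 0.04585 M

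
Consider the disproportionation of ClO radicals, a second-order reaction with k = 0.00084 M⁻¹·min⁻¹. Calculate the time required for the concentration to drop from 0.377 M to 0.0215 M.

5.221e+04 min

Step 1: For second-order: t = (1/[ClO] - 1/[ClO]₀)/k
Step 2: t = (1/0.0215 - 1/0.377)/0.00084
Step 3: t = (46.51 - 2.653)/0.00084
Step 4: t = 43.86/0.00084 = 5.221e+04 min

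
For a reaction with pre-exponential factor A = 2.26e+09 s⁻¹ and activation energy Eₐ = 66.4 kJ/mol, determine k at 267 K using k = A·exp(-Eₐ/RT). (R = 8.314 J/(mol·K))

2.31e-04 s⁻¹

Step 1: Use the Arrhenius equation: k = A × exp(-Eₐ/RT)
Step 2: Convert Eₐ to J/mol: 66.4 kJ/mol = 66400 J/mol
Step 3: Calculate the exponent: -Eₐ/(RT) = -66400/(8.314 × 267) = -29.91209
Step 4: k = 2.26e+09 × exp(-29.91209)
Step 5: k = 2.26e+09 × 1.02175e-13 = 2.3092e-04 s⁻¹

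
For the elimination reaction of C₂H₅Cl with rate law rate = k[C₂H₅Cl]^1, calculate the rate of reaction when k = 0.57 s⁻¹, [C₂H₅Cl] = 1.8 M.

1.026 M/s

Step 1: Identify the rate law: rate = k[C₂H₅Cl]^1
Step 2: Substitute values: rate = 0.57 × (1.8)^1
Step 3: Calculate: rate = 0.57 × 1.8 = 1.026 M/s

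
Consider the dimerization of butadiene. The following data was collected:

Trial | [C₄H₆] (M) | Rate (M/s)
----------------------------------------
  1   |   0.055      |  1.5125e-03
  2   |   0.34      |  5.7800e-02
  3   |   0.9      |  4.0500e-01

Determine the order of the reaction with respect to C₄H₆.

second order (2)

Step 1: Compare trials to find order n where rate₂/rate₁ = ([C₄H₆]₂/[C₄H₆]₁)^n
Step 2: rate₂/rate₁ = 5.7800e-02/1.5125e-03 = 38.21
Step 3: [C₄H₆]₂/[C₄H₆]₁ = 0.34/0.055 = 6.182
Step 4: n = ln(38.21)/ln(6.182) = 2.00 ≈ 2
Step 5: The reaction is second order in C₄H₆.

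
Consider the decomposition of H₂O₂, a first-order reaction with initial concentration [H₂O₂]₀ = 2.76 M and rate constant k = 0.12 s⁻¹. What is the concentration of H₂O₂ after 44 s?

0.01406 M

Step 1: For a first-order reaction: [H₂O₂] = [H₂O₂]₀ × e^(-kt)
Step 2: [H₂O₂] = 2.76 × e^(-0.12 × 44)
Step 3: [H₂O₂] = 2.76 × e^(-5.28)
Step 4: [H₂O₂] = 2.76 × 0.00509243 = 0.01406 M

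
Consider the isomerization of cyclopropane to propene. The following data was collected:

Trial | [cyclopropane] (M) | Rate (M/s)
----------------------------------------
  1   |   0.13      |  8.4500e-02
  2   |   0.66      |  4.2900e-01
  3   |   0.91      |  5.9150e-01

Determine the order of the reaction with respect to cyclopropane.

first order (1)

Step 1: Compare trials to find order n where rate₂/rate₁ = ([cyclopropane]₂/[cyclopropane]₁)^n
Step 2: rate₂/rate₁ = 4.2900e-01/8.4500e-02 = 5.077
Step 3: [cyclopropane]₂/[cyclopropane]₁ = 0.66/0.13 = 5.077
Step 4: n = ln(5.077)/ln(5.077) = 1.00 ≈ 1
Step 5: The reaction is first order in cyclopropane.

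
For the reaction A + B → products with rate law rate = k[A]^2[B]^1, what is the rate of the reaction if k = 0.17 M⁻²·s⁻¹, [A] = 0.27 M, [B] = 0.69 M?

0.008551 M/s

Step 1: The rate law is rate = k[A]^2[B]^1
Step 2: Substitute: rate = 0.17 × (0.27)^2 × (0.69)^1
Step 3: rate = 0.17 × 0.0729 × 0.69 = 0.00855117 M/s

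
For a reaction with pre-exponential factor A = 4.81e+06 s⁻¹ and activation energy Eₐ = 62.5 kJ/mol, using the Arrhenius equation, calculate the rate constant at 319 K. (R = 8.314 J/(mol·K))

2.80e-04 s⁻¹

Step 1: Use the Arrhenius equation: k = A × exp(-Eₐ/RT)
Step 2: Convert Eₐ to J/mol: 62.5 kJ/mol = 62500 J/mol
Step 3: Calculate the exponent: -Eₐ/(RT) = -62500/(8.314 × 319) = -23.56564
Step 4: k = 4.81e+06 × exp(-23.56564)
Step 5: k = 4.81e+06 × 5.82871e-11 = 2.8036e-04 s⁻¹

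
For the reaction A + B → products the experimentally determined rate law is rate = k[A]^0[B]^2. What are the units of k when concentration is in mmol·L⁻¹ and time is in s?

(mmol·L⁻¹)⁻¹·s⁻¹

Step 1: Overall order = 0 + 2 = 2.
Step 2: rate has units mmol·L⁻¹·s⁻¹; [A]^0[B]^2 has units (mmol·L⁻¹)^2.
Step 3: k = rate/([A]^0[B]^2), so units of k = (mmol·L⁻¹)^(1-2)·s⁻¹ = (mmol·L⁻¹)⁻¹·s⁻¹.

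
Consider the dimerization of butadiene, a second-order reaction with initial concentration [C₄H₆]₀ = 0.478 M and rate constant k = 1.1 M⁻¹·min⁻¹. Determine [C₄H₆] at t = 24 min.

0.0351 M

Step 1: For a second-order reaction: 1/[C₄H₆] = 1/[C₄H₆]₀ + kt
Step 2: 1/[C₄H₆] = 1/0.478 + 1.1 × 24
Step 3: 1/[C₄H₆] = 2.092 + 26.4 = 28.49
Step 4: [C₄H₆] = 1/28.49 = 0.0351 M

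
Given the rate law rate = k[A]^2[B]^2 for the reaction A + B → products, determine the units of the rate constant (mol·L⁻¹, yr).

(mol·L⁻¹)⁻³·yr⁻¹

Step 1: Overall order = 2 + 2 = 4.
Step 2: rate has units mol·L⁻¹·yr⁻¹; [A]^2[B]^2 has units (mol·L⁻¹)^4.
Step 3: k = rate/([A]^2[B]^2), so units of k = (mol·L⁻¹)^(1-4)·yr⁻¹ = (mol·L⁻¹)⁻³·yr⁻¹.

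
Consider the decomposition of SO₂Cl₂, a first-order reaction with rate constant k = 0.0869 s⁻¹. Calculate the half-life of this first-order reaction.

7.976 s

Step 1: For a first-order reaction, t₁/₂ = ln(2)/k
Step 2: t₁/₂ = ln(2)/0.0869
Step 3: t₁/₂ = 0.6931/0.0869 = 7.976 s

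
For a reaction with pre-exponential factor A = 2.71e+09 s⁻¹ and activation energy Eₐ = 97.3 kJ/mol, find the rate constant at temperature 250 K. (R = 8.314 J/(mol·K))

1.27e-11 s⁻¹

Step 1: Use the Arrhenius equation: k = A × exp(-Eₐ/RT)
Step 2: Convert Eₐ to J/mol: 97.3 kJ/mol = 97300 J/mol
Step 3: Calculate the exponent: -Eₐ/(RT) = -97300/(8.314 × 250) = -46.81261
Step 4: k = 2.71e+09 × exp(-46.81261)
Step 5: k = 2.71e+09 × 4.67242e-21 = 1.2662e-11 s⁻¹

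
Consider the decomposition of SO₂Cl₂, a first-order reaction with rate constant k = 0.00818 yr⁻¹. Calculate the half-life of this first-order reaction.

84.74 yr

Step 1: For a first-order reaction, t₁/₂ = ln(2)/k
Step 2: t₁/₂ = ln(2)/0.00818
Step 3: t₁/₂ = 0.6931/0.00818 = 84.74 yr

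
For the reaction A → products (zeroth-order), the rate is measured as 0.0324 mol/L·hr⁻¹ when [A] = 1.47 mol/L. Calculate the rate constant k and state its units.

0.0324 mol/L·hr⁻¹

Step 1: For a zeroth-order reaction, rate = k (independent of concentration).
Step 2: k = rate = 0.0324 mol/L·hr⁻¹.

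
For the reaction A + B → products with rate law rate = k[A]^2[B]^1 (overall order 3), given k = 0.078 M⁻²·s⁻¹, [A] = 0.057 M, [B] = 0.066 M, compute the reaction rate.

1.673e-05 M/s

Step 1: The rate law is rate = k[A]^2[B]^1, overall order = 2+1 = 3
Step 2: Substitute values: rate = 0.078 × (0.057)^2 × (0.066)^1
Step 3: rate = 0.078 × 0.003249 × 0.066 = 1.67259e-05 M/s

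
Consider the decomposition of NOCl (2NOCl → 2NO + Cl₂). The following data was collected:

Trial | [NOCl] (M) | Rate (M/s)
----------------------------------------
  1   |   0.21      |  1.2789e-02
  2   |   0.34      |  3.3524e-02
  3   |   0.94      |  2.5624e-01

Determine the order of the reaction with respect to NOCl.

second order (2)

Step 1: Compare trials to find order n where rate₂/rate₁ = ([NOCl]₂/[NOCl]₁)^n
Step 2: rate₂/rate₁ = 3.3524e-02/1.2789e-02 = 2.621
Step 3: [NOCl]₂/[NOCl]₁ = 0.34/0.21 = 1.619
Step 4: n = ln(2.621)/ln(1.619) = 2.00 ≈ 2
Step 5: The reaction is second order in NOCl.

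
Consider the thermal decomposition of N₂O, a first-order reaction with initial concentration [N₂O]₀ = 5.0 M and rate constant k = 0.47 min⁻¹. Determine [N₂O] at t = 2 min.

1.953 M

Step 1: For a first-order reaction: [N₂O] = [N₂O]₀ × e^(-kt)
Step 2: [N₂O] = 5.0 × e^(-0.47 × 2)
Step 3: [N₂O] = 5.0 × e^(-0.94)
Step 4: [N₂O] = 5.0 × 0.390628 = 1.953 M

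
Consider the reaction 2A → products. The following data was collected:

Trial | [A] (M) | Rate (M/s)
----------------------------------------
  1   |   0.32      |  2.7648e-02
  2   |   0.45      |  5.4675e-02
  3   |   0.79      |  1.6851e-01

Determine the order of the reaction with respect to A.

second order (2)

Step 1: Compare trials to find order n where rate₂/rate₁ = ([A]₂/[A]₁)^n
Step 2: rate₂/rate₁ = 5.4675e-02/2.7648e-02 = 1.978
Step 3: [A]₂/[A]₁ = 0.45/0.32 = 1.406
Step 4: n = ln(1.978)/ln(1.406) = 2.00 ≈ 2
Step 5: The reaction is second order in A.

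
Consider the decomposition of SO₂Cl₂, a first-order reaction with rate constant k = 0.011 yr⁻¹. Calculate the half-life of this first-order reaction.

63.01 yr

Step 1: For a first-order reaction, t₁/₂ = ln(2)/k
Step 2: t₁/₂ = ln(2)/0.011
Step 3: t₁/₂ = 0.6931/0.011 = 63.01 yr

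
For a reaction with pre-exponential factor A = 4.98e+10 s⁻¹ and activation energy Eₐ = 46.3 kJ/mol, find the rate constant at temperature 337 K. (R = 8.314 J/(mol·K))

3.32e+03 s⁻¹

Step 1: Use the Arrhenius equation: k = A × exp(-Eₐ/RT)
Step 2: Convert Eₐ to J/mol: 46.3 kJ/mol = 46300 J/mol
Step 3: Calculate the exponent: -Eₐ/(RT) = -46300/(8.314 × 337) = -16.52498
Step 4: k = 4.98e+10 × exp(-16.52498)
Step 5: k = 4.98e+10 × 6.65721e-08 = 3.3153e+03 s⁻¹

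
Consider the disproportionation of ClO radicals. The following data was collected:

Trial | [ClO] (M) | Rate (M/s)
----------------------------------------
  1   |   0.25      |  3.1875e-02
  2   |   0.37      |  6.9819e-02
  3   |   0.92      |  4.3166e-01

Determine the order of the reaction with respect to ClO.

second order (2)

Step 1: Compare trials to find order n where rate₂/rate₁ = ([ClO]₂/[ClO]₁)^n
Step 2: rate₂/rate₁ = 6.9819e-02/3.1875e-02 = 2.19
Step 3: [ClO]₂/[ClO]₁ = 0.37/0.25 = 1.48
Step 4: n = ln(2.19)/ln(1.48) = 2.00 ≈ 2
Step 5: The reaction is second order in ClO.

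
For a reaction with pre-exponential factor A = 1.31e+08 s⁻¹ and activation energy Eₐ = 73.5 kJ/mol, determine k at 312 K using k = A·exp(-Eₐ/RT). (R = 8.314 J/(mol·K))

6.48e-05 s⁻¹

Step 1: Use the Arrhenius equation: k = A × exp(-Eₐ/RT)
Step 2: Convert Eₐ to J/mol: 73.5 kJ/mol = 73500 J/mol
Step 3: Calculate the exponent: -Eₐ/(RT) = -73500/(8.314 × 312) = -28.33497
Step 4: k = 1.31e+08 × exp(-28.33497)
Step 5: k = 1.31e+08 × 4.94628e-13 = 6.4796e-05 s⁻¹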